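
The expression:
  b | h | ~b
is always true.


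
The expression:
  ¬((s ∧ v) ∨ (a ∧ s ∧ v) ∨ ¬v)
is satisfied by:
  {v: True, s: False}


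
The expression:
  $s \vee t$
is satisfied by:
  {t: True, s: True}
  {t: True, s: False}
  {s: True, t: False}


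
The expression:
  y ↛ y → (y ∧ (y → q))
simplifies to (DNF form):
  True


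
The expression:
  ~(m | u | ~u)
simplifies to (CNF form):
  False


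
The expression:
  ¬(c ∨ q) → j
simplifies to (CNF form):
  c ∨ j ∨ q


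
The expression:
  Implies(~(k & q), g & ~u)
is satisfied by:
  {q: True, k: True, g: True, u: False}
  {q: True, k: True, g: False, u: False}
  {q: True, g: True, k: False, u: False}
  {k: True, g: True, q: False, u: False}
  {k: False, g: True, q: False, u: False}
  {u: True, q: True, k: True, g: True}
  {q: True, u: True, k: True, g: False}


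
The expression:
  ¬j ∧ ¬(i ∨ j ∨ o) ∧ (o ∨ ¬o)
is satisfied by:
  {i: False, o: False, j: False}


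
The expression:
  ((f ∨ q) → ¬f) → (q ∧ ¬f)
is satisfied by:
  {q: True, f: True}
  {q: True, f: False}
  {f: True, q: False}


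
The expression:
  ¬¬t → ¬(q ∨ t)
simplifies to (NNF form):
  ¬t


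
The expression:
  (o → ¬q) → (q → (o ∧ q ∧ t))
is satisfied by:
  {o: True, q: False}
  {q: False, o: False}
  {q: True, o: True}


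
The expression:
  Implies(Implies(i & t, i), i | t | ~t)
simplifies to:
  True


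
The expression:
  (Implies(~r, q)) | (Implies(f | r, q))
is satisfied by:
  {r: True, q: True, f: False}
  {r: True, q: False, f: False}
  {q: True, r: False, f: False}
  {r: False, q: False, f: False}
  {f: True, r: True, q: True}
  {f: True, r: True, q: False}
  {f: True, q: True, r: False}


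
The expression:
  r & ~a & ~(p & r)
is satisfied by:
  {r: True, p: False, a: False}


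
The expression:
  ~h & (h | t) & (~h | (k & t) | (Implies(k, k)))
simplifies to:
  t & ~h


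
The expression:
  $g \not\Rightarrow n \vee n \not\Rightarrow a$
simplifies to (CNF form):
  $\left(g \vee n\right) \wedge \left(g \vee \neg a\right) \wedge \left(n \vee \neg n\right) \wedge \left(\neg a \vee \neg n\right)$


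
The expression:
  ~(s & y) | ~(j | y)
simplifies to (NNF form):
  ~s | ~y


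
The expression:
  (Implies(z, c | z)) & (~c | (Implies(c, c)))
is always true.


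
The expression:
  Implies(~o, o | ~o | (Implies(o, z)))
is always true.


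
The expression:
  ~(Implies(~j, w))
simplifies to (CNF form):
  ~j & ~w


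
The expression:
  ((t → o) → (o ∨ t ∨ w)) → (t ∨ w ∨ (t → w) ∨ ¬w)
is always true.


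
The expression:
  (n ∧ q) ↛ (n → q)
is never true.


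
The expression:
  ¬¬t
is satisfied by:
  {t: True}


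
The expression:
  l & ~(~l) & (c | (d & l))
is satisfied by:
  {d: True, c: True, l: True}
  {d: True, l: True, c: False}
  {c: True, l: True, d: False}


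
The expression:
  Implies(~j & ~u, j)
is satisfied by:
  {u: True, j: True}
  {u: True, j: False}
  {j: True, u: False}


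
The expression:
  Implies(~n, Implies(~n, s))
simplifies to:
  n | s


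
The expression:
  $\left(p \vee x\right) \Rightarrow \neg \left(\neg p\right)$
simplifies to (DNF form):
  $p \vee \neg x$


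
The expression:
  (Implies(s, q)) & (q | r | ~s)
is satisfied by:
  {q: True, s: False}
  {s: False, q: False}
  {s: True, q: True}


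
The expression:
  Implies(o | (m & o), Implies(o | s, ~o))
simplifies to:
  ~o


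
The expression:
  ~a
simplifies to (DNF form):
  ~a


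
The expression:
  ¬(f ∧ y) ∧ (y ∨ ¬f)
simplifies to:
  ¬f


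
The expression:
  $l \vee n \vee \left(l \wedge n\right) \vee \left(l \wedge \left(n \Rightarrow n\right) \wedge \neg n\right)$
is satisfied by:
  {n: True, l: True}
  {n: True, l: False}
  {l: True, n: False}


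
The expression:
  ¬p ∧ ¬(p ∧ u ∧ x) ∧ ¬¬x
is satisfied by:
  {x: True, p: False}


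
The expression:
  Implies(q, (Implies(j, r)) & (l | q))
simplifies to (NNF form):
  r | ~j | ~q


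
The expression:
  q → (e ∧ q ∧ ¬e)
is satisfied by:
  {q: False}


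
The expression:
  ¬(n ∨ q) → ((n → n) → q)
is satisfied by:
  {n: True, q: True}
  {n: True, q: False}
  {q: True, n: False}


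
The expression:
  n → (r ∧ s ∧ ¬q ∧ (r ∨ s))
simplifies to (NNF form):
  (r ∧ s ∧ ¬q) ∨ ¬n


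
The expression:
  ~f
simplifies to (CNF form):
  ~f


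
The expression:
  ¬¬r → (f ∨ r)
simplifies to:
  True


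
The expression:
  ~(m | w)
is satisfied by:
  {w: False, m: False}


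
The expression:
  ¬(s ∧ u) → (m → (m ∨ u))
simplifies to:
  True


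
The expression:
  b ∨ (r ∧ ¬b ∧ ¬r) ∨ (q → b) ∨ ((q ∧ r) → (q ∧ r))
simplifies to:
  True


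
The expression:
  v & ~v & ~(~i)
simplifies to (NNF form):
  False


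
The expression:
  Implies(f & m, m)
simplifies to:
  True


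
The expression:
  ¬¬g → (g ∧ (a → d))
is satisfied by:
  {d: True, g: False, a: False}
  {g: False, a: False, d: False}
  {a: True, d: True, g: False}
  {a: True, g: False, d: False}
  {d: True, g: True, a: False}
  {g: True, d: False, a: False}
  {a: True, g: True, d: True}


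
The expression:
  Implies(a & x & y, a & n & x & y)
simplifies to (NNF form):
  n | ~a | ~x | ~y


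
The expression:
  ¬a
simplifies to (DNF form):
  ¬a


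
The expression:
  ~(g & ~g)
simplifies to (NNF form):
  True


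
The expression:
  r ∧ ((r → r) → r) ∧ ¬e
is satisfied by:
  {r: True, e: False}


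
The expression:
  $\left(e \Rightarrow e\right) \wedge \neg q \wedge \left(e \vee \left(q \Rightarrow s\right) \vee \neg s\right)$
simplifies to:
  $\neg q$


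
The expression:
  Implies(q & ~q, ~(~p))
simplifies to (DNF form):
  True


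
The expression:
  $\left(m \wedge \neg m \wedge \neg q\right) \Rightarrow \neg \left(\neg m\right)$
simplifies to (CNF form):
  $\text{True}$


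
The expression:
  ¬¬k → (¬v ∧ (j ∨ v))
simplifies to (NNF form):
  (j ∧ ¬v) ∨ ¬k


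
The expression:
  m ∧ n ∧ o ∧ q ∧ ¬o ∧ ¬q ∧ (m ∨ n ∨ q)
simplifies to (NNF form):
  False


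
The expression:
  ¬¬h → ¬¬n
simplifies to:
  n ∨ ¬h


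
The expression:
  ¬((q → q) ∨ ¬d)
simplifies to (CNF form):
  False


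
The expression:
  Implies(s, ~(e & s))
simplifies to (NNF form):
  ~e | ~s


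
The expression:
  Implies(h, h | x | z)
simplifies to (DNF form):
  True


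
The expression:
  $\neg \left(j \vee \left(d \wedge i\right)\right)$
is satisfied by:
  {d: False, j: False, i: False}
  {i: True, d: False, j: False}
  {d: True, i: False, j: False}


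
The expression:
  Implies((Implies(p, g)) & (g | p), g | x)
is always true.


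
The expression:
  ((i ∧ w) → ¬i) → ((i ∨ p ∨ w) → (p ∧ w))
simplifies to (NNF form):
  (i ∧ w) ∨ (p ∧ w) ∨ (¬i ∧ ¬p ∧ ¬w)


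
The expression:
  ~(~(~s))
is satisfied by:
  {s: False}


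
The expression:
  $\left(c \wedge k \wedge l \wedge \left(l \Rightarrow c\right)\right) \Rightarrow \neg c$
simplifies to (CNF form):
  $\neg c \vee \neg k \vee \neg l$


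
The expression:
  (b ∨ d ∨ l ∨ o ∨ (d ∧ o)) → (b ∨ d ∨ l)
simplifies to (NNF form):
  b ∨ d ∨ l ∨ ¬o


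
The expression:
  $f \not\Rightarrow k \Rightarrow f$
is always true.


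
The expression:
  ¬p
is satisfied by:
  {p: False}


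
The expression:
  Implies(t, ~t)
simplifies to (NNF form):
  ~t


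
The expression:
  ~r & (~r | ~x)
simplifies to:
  ~r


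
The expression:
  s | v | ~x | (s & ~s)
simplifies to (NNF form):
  s | v | ~x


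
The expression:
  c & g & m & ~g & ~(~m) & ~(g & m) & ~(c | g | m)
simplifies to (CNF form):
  False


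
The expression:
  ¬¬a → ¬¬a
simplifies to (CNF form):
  True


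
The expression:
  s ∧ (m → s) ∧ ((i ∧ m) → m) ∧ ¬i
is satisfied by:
  {s: True, i: False}


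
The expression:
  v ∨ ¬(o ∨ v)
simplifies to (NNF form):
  v ∨ ¬o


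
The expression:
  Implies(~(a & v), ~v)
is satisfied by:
  {a: True, v: False}
  {v: False, a: False}
  {v: True, a: True}


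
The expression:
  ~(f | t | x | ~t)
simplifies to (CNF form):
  False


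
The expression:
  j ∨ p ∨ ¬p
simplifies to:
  True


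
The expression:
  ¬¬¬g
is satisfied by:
  {g: False}


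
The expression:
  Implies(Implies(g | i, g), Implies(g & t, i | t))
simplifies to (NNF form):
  True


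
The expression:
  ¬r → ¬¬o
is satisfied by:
  {r: True, o: True}
  {r: True, o: False}
  {o: True, r: False}


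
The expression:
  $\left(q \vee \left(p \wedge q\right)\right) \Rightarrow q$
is always true.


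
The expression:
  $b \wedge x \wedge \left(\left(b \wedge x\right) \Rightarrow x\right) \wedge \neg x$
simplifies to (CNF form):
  $\text{False}$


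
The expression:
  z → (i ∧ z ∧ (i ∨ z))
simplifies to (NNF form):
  i ∨ ¬z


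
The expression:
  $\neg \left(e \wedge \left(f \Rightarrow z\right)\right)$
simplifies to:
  $\left(f \wedge \neg z\right) \vee \neg e$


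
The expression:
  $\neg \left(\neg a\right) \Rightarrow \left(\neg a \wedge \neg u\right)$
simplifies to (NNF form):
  $\neg a$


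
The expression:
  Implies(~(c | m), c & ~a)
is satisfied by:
  {c: True, m: True}
  {c: True, m: False}
  {m: True, c: False}


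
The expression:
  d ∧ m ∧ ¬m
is never true.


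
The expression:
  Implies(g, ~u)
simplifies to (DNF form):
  ~g | ~u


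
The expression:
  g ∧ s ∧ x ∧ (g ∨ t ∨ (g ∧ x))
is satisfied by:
  {s: True, x: True, g: True}


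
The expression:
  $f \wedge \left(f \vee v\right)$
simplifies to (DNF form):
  $f$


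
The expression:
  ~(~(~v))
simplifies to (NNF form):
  ~v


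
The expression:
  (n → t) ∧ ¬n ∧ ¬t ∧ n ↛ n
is never true.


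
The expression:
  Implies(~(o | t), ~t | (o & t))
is always true.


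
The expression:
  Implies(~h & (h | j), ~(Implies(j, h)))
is always true.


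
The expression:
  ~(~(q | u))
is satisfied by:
  {q: True, u: True}
  {q: True, u: False}
  {u: True, q: False}


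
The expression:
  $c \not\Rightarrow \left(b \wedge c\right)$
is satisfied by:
  {c: True, b: False}


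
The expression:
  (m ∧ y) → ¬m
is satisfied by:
  {m: False, y: False}
  {y: True, m: False}
  {m: True, y: False}


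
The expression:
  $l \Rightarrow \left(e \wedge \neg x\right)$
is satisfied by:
  {e: True, l: False, x: False}
  {e: False, l: False, x: False}
  {x: True, e: True, l: False}
  {x: True, e: False, l: False}
  {l: True, e: True, x: False}


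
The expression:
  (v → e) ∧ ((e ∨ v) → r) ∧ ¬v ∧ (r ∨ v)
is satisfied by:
  {r: True, v: False}


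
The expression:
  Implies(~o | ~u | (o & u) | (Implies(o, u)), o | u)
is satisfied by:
  {o: True, u: True}
  {o: True, u: False}
  {u: True, o: False}


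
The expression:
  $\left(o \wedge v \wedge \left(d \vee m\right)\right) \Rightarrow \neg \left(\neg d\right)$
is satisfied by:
  {d: True, m: False, o: False, v: False}
  {d: False, m: False, o: False, v: False}
  {v: True, d: True, m: False, o: False}
  {v: True, d: False, m: False, o: False}
  {d: True, o: True, v: False, m: False}
  {o: True, v: False, m: False, d: False}
  {v: True, o: True, d: True, m: False}
  {v: True, o: True, d: False, m: False}
  {d: True, m: True, v: False, o: False}
  {m: True, v: False, o: False, d: False}
  {d: True, v: True, m: True, o: False}
  {v: True, m: True, d: False, o: False}
  {d: True, o: True, m: True, v: False}
  {o: True, m: True, v: False, d: False}
  {v: True, o: True, m: True, d: True}


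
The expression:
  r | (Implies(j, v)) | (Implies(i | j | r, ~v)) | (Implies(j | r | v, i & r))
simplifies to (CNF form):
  True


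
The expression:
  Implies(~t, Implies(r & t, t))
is always true.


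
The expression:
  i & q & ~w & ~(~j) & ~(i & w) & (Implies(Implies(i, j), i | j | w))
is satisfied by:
  {i: True, j: True, q: True, w: False}


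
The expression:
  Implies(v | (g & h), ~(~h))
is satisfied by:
  {h: True, v: False}
  {v: False, h: False}
  {v: True, h: True}


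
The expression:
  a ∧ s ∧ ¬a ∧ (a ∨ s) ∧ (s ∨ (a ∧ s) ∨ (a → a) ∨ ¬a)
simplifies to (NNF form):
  False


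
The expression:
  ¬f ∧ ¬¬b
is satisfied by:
  {b: True, f: False}


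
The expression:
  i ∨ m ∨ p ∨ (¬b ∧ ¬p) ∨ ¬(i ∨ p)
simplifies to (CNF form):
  True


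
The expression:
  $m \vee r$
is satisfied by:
  {r: True, m: True}
  {r: True, m: False}
  {m: True, r: False}


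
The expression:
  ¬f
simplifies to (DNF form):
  ¬f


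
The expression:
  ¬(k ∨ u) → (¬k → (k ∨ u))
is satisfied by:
  {k: True, u: True}
  {k: True, u: False}
  {u: True, k: False}


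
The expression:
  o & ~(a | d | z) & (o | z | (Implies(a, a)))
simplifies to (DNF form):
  o & ~a & ~d & ~z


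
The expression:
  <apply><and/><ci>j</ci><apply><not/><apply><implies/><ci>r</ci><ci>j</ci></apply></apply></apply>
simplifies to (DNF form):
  <false/>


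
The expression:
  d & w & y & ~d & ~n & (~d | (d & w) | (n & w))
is never true.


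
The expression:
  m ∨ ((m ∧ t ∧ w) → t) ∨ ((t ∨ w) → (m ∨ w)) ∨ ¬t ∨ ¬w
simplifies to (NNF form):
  True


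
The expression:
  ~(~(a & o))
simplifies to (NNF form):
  a & o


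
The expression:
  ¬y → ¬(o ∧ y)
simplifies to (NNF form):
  True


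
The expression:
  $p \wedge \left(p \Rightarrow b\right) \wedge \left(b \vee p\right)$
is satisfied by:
  {p: True, b: True}


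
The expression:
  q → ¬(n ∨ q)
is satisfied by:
  {q: False}


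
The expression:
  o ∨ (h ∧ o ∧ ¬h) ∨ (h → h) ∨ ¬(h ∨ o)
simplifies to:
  True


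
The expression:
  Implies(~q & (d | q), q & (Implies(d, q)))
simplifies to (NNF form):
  q | ~d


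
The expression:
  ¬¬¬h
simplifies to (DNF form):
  ¬h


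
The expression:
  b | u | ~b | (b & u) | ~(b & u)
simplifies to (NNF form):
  True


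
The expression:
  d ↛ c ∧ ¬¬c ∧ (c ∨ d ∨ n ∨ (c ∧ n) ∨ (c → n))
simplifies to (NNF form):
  False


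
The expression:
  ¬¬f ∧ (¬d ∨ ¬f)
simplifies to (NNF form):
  f ∧ ¬d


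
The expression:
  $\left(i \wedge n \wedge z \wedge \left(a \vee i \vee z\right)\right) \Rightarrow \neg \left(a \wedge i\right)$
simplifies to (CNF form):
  $\neg a \vee \neg i \vee \neg n \vee \neg z$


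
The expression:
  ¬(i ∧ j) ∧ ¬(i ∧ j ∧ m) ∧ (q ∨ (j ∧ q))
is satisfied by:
  {q: True, i: False, j: False}
  {j: True, q: True, i: False}
  {i: True, q: True, j: False}


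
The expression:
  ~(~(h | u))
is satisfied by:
  {u: True, h: True}
  {u: True, h: False}
  {h: True, u: False}


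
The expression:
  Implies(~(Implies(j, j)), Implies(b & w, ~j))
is always true.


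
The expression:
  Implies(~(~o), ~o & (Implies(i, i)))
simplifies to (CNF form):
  ~o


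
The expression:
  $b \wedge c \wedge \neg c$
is never true.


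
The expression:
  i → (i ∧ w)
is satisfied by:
  {w: True, i: False}
  {i: False, w: False}
  {i: True, w: True}


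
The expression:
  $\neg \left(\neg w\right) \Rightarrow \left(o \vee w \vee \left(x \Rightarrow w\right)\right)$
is always true.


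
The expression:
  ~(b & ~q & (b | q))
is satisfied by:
  {q: True, b: False}
  {b: False, q: False}
  {b: True, q: True}


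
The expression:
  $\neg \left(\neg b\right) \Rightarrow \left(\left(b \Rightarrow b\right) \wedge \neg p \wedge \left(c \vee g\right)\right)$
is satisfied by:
  {g: True, c: True, p: False, b: False}
  {g: True, c: False, p: False, b: False}
  {c: True, g: False, p: False, b: False}
  {g: False, c: False, p: False, b: False}
  {g: True, p: True, c: True, b: False}
  {g: True, p: True, c: False, b: False}
  {p: True, c: True, g: False, b: False}
  {p: True, c: False, g: False, b: False}
  {b: True, g: True, c: True, p: False}
  {b: True, g: True, c: False, p: False}
  {b: True, c: True, p: False, g: False}


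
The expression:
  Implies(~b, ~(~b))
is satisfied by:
  {b: True}


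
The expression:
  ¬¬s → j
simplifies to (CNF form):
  j ∨ ¬s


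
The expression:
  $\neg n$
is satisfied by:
  {n: False}


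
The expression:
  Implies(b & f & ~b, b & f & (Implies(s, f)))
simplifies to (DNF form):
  True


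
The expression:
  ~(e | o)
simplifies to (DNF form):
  ~e & ~o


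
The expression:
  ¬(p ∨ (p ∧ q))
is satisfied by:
  {p: False}


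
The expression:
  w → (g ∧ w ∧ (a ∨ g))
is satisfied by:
  {g: True, w: False}
  {w: False, g: False}
  {w: True, g: True}


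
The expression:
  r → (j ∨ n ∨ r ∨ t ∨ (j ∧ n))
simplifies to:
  True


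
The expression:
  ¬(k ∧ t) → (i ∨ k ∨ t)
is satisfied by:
  {i: True, k: True, t: True}
  {i: True, k: True, t: False}
  {i: True, t: True, k: False}
  {i: True, t: False, k: False}
  {k: True, t: True, i: False}
  {k: True, t: False, i: False}
  {t: True, k: False, i: False}


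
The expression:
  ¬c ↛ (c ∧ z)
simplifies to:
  ¬c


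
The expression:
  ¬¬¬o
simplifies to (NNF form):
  ¬o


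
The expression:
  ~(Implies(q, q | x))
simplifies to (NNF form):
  False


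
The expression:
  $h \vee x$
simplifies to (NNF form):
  $h \vee x$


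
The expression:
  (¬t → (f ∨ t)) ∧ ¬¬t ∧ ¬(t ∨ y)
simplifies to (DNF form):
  False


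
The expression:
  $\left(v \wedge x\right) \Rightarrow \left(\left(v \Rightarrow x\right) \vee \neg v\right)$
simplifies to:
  $\text{True}$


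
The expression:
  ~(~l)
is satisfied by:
  {l: True}


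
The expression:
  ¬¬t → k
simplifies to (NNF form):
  k ∨ ¬t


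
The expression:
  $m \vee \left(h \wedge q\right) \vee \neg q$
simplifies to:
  $h \vee m \vee \neg q$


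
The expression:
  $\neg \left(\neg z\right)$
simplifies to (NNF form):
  $z$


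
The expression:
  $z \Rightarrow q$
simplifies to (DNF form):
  $q \vee \neg z$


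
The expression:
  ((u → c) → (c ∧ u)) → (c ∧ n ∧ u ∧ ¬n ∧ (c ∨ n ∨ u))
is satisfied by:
  {u: False}


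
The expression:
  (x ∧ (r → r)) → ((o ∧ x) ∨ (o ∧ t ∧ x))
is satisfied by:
  {o: True, x: False}
  {x: False, o: False}
  {x: True, o: True}


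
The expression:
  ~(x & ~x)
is always true.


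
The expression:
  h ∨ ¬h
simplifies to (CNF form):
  True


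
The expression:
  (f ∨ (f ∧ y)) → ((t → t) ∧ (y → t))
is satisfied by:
  {t: True, y: False, f: False}
  {t: False, y: False, f: False}
  {f: True, t: True, y: False}
  {f: True, t: False, y: False}
  {y: True, t: True, f: False}
  {y: True, t: False, f: False}
  {y: True, f: True, t: True}


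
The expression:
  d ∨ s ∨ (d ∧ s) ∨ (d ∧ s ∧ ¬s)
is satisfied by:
  {d: True, s: True}
  {d: True, s: False}
  {s: True, d: False}


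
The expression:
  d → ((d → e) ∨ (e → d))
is always true.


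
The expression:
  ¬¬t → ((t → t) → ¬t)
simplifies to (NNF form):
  ¬t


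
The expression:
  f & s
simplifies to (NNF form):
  f & s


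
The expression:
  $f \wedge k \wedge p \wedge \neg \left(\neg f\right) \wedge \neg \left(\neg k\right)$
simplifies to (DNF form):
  $f \wedge k \wedge p$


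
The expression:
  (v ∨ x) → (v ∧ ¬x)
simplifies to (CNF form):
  ¬x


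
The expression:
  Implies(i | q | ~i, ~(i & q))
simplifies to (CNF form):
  ~i | ~q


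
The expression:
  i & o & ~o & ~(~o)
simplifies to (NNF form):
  False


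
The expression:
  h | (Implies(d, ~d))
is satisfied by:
  {h: True, d: False}
  {d: False, h: False}
  {d: True, h: True}


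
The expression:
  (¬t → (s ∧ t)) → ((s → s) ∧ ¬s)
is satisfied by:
  {s: False, t: False}
  {t: True, s: False}
  {s: True, t: False}


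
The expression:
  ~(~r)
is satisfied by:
  {r: True}


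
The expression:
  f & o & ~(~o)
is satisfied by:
  {f: True, o: True}


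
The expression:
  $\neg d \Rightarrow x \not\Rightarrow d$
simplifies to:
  $d \vee x$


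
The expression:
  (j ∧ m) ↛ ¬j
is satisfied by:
  {m: True, j: True}


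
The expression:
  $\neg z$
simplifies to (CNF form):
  $\neg z$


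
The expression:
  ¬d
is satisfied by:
  {d: False}


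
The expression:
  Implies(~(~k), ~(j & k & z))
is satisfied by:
  {k: False, z: False, j: False}
  {j: True, k: False, z: False}
  {z: True, k: False, j: False}
  {j: True, z: True, k: False}
  {k: True, j: False, z: False}
  {j: True, k: True, z: False}
  {z: True, k: True, j: False}


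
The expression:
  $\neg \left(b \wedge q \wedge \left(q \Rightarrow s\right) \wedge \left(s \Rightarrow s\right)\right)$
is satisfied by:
  {s: False, q: False, b: False}
  {b: True, s: False, q: False}
  {q: True, s: False, b: False}
  {b: True, q: True, s: False}
  {s: True, b: False, q: False}
  {b: True, s: True, q: False}
  {q: True, s: True, b: False}


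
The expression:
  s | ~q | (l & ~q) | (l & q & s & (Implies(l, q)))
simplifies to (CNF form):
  s | ~q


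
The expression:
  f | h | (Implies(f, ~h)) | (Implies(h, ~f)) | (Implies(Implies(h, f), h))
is always true.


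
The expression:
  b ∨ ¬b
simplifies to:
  True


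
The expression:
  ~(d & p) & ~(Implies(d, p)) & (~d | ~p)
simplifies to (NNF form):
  d & ~p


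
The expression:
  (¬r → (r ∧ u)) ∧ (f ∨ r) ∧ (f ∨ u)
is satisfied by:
  {r: True, u: True, f: True}
  {r: True, u: True, f: False}
  {r: True, f: True, u: False}


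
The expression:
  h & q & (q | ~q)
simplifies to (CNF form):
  h & q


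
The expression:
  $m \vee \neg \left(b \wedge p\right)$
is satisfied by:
  {m: True, p: False, b: False}
  {p: False, b: False, m: False}
  {b: True, m: True, p: False}
  {b: True, p: False, m: False}
  {m: True, p: True, b: False}
  {p: True, m: False, b: False}
  {b: True, p: True, m: True}


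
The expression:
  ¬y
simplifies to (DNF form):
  ¬y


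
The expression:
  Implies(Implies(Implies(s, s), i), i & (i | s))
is always true.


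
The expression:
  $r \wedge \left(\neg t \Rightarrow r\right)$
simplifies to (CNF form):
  $r$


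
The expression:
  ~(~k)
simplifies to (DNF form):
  k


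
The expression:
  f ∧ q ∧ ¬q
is never true.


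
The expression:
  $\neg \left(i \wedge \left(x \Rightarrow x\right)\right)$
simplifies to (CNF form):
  $\neg i$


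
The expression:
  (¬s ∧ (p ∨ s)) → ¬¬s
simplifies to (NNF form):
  s ∨ ¬p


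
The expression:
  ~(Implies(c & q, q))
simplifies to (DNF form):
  False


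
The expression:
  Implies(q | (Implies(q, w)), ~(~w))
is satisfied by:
  {w: True}


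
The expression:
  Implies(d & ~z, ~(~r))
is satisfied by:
  {r: True, z: True, d: False}
  {r: True, z: False, d: False}
  {z: True, r: False, d: False}
  {r: False, z: False, d: False}
  {r: True, d: True, z: True}
  {r: True, d: True, z: False}
  {d: True, z: True, r: False}


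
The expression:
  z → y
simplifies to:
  y ∨ ¬z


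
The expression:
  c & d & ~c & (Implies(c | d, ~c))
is never true.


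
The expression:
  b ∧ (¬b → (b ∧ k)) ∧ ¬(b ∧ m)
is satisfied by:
  {b: True, m: False}


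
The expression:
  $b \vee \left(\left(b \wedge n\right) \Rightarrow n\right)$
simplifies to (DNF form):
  $\text{True}$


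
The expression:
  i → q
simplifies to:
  q ∨ ¬i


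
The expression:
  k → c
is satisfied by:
  {c: True, k: False}
  {k: False, c: False}
  {k: True, c: True}


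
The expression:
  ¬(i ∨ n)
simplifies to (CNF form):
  ¬i ∧ ¬n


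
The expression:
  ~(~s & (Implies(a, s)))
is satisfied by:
  {a: True, s: True}
  {a: True, s: False}
  {s: True, a: False}


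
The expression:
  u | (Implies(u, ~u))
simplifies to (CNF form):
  True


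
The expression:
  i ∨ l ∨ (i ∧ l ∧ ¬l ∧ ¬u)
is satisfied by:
  {i: True, l: True}
  {i: True, l: False}
  {l: True, i: False}


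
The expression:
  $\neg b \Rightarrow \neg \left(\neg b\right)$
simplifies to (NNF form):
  $b$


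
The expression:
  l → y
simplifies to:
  y ∨ ¬l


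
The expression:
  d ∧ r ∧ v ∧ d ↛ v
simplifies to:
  False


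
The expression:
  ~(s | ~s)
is never true.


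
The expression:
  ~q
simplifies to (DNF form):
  ~q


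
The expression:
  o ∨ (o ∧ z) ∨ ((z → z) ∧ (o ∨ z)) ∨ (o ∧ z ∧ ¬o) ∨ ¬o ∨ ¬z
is always true.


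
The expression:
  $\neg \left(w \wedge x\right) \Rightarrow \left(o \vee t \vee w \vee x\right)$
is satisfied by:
  {t: True, x: True, o: True, w: True}
  {t: True, x: True, o: True, w: False}
  {t: True, x: True, w: True, o: False}
  {t: True, x: True, w: False, o: False}
  {t: True, o: True, w: True, x: False}
  {t: True, o: True, w: False, x: False}
  {t: True, o: False, w: True, x: False}
  {t: True, o: False, w: False, x: False}
  {x: True, o: True, w: True, t: False}
  {x: True, o: True, w: False, t: False}
  {x: True, w: True, o: False, t: False}
  {x: True, w: False, o: False, t: False}
  {o: True, w: True, x: False, t: False}
  {o: True, x: False, w: False, t: False}
  {w: True, x: False, o: False, t: False}


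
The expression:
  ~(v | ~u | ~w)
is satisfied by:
  {u: True, w: True, v: False}


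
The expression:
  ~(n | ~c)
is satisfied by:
  {c: True, n: False}


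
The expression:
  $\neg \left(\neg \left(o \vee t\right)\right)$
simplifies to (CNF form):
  $o \vee t$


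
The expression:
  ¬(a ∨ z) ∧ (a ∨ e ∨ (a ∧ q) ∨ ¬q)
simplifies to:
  ¬a ∧ ¬z ∧ (e ∨ ¬q)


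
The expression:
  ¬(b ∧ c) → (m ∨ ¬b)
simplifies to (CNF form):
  c ∨ m ∨ ¬b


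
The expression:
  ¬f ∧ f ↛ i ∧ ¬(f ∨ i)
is never true.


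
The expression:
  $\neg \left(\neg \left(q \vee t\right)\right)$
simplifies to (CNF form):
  $q \vee t$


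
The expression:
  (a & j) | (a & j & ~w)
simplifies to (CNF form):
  a & j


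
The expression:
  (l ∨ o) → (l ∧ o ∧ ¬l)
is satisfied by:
  {o: False, l: False}


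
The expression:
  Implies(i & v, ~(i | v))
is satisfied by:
  {v: False, i: False}
  {i: True, v: False}
  {v: True, i: False}


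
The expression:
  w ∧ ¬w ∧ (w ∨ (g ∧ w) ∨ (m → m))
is never true.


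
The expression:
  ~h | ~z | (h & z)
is always true.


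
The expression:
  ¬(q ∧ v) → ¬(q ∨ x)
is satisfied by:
  {v: True, q: False, x: False}
  {v: False, q: False, x: False}
  {q: True, v: True, x: False}
  {x: True, q: True, v: True}


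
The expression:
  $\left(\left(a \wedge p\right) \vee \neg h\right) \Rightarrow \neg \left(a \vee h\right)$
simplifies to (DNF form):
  $\left(h \wedge \neg p\right) \vee \neg a$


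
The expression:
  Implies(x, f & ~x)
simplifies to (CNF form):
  ~x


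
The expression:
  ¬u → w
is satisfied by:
  {u: True, w: True}
  {u: True, w: False}
  {w: True, u: False}


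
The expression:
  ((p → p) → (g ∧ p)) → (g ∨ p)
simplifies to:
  True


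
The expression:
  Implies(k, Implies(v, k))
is always true.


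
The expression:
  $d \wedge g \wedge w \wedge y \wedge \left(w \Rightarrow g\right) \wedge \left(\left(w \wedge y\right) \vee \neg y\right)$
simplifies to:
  $d \wedge g \wedge w \wedge y$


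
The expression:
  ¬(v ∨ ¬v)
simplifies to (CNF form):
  False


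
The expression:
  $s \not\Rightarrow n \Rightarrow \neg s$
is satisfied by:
  {n: True, s: False}
  {s: False, n: False}
  {s: True, n: True}


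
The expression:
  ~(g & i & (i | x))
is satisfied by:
  {g: False, i: False}
  {i: True, g: False}
  {g: True, i: False}


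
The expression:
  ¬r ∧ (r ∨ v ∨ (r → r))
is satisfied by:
  {r: False}


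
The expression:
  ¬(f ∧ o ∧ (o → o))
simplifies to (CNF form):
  ¬f ∨ ¬o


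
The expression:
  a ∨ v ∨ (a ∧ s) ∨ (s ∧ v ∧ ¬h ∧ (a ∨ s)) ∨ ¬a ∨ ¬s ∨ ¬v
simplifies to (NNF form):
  True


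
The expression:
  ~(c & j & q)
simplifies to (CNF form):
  ~c | ~j | ~q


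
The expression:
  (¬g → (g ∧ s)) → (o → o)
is always true.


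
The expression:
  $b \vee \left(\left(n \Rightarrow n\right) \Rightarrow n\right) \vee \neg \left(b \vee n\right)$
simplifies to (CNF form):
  $\text{True}$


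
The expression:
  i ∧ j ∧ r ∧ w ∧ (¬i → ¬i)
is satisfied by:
  {r: True, i: True, j: True, w: True}


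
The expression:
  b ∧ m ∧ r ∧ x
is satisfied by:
  {r: True, m: True, b: True, x: True}


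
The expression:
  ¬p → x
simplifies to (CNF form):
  p ∨ x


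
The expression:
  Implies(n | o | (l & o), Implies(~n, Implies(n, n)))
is always true.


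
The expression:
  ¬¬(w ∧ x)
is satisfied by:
  {w: True, x: True}


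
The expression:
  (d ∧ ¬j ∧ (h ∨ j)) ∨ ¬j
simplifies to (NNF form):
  ¬j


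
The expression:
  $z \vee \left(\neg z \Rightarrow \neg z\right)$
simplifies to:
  $\text{True}$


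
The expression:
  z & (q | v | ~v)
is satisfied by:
  {z: True}


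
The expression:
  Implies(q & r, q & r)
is always true.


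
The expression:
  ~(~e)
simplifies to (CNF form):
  e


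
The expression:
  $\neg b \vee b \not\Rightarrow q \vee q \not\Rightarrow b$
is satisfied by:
  {q: False, b: False}
  {b: True, q: False}
  {q: True, b: False}


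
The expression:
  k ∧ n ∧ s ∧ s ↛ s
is never true.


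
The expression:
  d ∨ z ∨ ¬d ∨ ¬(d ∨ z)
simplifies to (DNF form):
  True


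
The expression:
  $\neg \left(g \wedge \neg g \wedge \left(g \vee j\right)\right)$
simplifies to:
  $\text{True}$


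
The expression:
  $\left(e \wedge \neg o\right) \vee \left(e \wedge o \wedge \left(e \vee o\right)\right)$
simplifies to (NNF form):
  $e$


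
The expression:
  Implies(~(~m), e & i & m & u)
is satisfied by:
  {u: True, e: True, i: True, m: False}
  {u: True, e: True, i: False, m: False}
  {u: True, i: True, e: False, m: False}
  {u: True, i: False, e: False, m: False}
  {e: True, i: True, u: False, m: False}
  {e: True, u: False, i: False, m: False}
  {e: False, i: True, u: False, m: False}
  {e: False, u: False, i: False, m: False}
  {u: True, m: True, e: True, i: True}


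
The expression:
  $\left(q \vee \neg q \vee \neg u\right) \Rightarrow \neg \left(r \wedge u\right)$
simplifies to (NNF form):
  $\neg r \vee \neg u$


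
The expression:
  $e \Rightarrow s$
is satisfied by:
  {s: True, e: False}
  {e: False, s: False}
  {e: True, s: True}


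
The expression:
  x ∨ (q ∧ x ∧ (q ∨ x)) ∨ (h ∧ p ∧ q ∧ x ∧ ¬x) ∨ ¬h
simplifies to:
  x ∨ ¬h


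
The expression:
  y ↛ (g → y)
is never true.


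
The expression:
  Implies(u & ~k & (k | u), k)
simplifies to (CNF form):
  k | ~u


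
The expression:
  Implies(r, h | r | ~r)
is always true.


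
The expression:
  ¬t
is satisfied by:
  {t: False}


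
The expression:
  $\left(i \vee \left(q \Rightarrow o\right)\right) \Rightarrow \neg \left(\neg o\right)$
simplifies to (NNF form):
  $o \vee \left(q \wedge \neg i\right)$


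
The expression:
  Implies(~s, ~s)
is always true.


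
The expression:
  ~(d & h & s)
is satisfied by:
  {s: False, d: False, h: False}
  {h: True, s: False, d: False}
  {d: True, s: False, h: False}
  {h: True, d: True, s: False}
  {s: True, h: False, d: False}
  {h: True, s: True, d: False}
  {d: True, s: True, h: False}


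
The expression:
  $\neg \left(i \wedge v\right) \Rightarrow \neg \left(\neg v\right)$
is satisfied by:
  {v: True}


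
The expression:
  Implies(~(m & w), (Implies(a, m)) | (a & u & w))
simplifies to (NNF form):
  m | ~a | (u & w)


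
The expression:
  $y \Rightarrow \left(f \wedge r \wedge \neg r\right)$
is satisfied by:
  {y: False}


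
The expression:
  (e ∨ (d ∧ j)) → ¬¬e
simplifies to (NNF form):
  e ∨ ¬d ∨ ¬j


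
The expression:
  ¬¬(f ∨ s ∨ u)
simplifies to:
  f ∨ s ∨ u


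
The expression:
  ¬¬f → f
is always true.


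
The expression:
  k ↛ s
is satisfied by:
  {k: True, s: False}


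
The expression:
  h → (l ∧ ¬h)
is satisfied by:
  {h: False}


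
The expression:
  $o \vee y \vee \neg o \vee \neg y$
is always true.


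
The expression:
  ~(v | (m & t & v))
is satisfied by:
  {v: False}


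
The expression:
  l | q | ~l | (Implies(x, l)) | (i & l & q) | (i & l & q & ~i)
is always true.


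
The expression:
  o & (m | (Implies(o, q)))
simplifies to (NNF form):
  o & (m | q)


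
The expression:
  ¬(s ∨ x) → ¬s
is always true.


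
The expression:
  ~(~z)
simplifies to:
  z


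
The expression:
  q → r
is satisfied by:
  {r: True, q: False}
  {q: False, r: False}
  {q: True, r: True}


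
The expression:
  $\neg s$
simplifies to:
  $\neg s$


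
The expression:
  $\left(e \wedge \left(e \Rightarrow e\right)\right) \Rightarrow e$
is always true.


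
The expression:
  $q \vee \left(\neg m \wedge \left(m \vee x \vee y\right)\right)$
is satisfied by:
  {x: True, q: True, y: True, m: False}
  {x: True, q: True, y: False, m: False}
  {q: True, y: True, m: False, x: False}
  {q: True, y: False, m: False, x: False}
  {x: True, q: True, m: True, y: True}
  {x: True, q: True, m: True, y: False}
  {q: True, m: True, y: True, x: False}
  {q: True, m: True, y: False, x: False}
  {x: True, m: False, y: True, q: False}
  {x: True, m: False, y: False, q: False}
  {y: True, q: False, m: False, x: False}


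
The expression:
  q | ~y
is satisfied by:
  {q: True, y: False}
  {y: False, q: False}
  {y: True, q: True}


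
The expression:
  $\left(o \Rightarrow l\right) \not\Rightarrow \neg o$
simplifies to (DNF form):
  $l \wedge o$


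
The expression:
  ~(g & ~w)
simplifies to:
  w | ~g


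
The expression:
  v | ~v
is always true.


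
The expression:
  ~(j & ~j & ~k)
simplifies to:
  True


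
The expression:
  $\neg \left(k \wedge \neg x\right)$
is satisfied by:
  {x: True, k: False}
  {k: False, x: False}
  {k: True, x: True}


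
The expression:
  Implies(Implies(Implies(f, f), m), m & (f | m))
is always true.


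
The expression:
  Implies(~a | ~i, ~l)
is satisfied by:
  {a: True, i: True, l: False}
  {a: True, i: False, l: False}
  {i: True, a: False, l: False}
  {a: False, i: False, l: False}
  {a: True, l: True, i: True}


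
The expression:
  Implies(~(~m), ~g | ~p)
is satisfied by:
  {p: False, m: False, g: False}
  {g: True, p: False, m: False}
  {m: True, p: False, g: False}
  {g: True, m: True, p: False}
  {p: True, g: False, m: False}
  {g: True, p: True, m: False}
  {m: True, p: True, g: False}


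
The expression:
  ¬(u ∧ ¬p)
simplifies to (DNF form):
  p ∨ ¬u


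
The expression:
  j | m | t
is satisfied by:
  {t: True, m: True, j: True}
  {t: True, m: True, j: False}
  {t: True, j: True, m: False}
  {t: True, j: False, m: False}
  {m: True, j: True, t: False}
  {m: True, j: False, t: False}
  {j: True, m: False, t: False}


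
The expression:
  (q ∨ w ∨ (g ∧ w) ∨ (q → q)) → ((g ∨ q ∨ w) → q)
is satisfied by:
  {q: True, w: False, g: False}
  {q: True, g: True, w: False}
  {q: True, w: True, g: False}
  {q: True, g: True, w: True}
  {g: False, w: False, q: False}


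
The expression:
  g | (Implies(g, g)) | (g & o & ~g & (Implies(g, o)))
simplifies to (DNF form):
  True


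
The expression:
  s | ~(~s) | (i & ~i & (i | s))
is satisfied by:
  {s: True}


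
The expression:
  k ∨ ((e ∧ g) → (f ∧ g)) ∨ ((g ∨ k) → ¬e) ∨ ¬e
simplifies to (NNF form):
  f ∨ k ∨ ¬e ∨ ¬g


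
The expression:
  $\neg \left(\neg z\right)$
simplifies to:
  $z$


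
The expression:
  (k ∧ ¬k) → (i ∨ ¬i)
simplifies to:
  True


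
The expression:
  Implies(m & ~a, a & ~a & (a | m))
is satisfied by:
  {a: True, m: False}
  {m: False, a: False}
  {m: True, a: True}


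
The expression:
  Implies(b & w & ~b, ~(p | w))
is always true.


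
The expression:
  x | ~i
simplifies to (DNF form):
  x | ~i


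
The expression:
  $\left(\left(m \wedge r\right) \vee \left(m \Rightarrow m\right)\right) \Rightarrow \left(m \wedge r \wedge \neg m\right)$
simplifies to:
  $\text{False}$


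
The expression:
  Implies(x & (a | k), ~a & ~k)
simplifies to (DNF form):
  ~x | (~a & ~k)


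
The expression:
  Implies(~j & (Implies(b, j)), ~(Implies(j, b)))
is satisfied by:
  {b: True, j: True}
  {b: True, j: False}
  {j: True, b: False}


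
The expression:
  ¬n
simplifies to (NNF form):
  ¬n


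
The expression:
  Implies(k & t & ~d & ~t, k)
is always true.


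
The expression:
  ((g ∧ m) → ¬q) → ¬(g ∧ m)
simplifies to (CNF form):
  q ∨ ¬g ∨ ¬m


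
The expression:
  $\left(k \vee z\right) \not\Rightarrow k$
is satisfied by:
  {z: True, k: False}


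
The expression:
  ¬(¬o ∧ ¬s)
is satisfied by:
  {o: True, s: True}
  {o: True, s: False}
  {s: True, o: False}


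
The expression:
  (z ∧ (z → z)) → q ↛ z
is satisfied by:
  {z: False}


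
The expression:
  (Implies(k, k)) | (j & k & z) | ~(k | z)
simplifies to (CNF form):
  True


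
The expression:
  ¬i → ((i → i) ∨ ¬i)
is always true.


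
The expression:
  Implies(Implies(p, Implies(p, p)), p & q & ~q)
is never true.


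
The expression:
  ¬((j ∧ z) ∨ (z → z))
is never true.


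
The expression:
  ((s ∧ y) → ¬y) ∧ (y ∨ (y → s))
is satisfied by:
  {s: False, y: False}
  {y: True, s: False}
  {s: True, y: False}


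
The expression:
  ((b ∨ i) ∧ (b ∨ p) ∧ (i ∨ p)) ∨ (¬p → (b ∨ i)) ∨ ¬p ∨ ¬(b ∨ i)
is always true.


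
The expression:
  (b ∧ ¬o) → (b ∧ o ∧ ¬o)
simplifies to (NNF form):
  o ∨ ¬b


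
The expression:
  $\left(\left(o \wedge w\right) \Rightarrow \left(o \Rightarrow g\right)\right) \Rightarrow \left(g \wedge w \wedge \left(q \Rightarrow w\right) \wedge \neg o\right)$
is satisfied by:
  {w: True, o: True, g: False}
  {w: True, g: True, o: False}
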